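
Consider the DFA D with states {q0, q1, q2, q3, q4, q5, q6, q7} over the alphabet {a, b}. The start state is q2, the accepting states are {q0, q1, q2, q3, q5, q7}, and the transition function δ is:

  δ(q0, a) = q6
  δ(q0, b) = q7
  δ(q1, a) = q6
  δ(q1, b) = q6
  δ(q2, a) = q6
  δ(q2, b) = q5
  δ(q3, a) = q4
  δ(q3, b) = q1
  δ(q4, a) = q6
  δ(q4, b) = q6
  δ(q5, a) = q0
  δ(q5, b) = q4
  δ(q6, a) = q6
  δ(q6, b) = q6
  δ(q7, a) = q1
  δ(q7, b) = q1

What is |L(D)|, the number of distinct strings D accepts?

The useful subgraph on states {q0, q1, q2, q5, q7} is acyclic, so L(D) is finite; the longest accepting path visits 5 useful states, giving maximum string length 4.
Counting accepting paths from q2 by length: 1 of length 0, 1 of length 1, 1 of length 2, 1 of length 3, 2 of length 4. Total 6.

6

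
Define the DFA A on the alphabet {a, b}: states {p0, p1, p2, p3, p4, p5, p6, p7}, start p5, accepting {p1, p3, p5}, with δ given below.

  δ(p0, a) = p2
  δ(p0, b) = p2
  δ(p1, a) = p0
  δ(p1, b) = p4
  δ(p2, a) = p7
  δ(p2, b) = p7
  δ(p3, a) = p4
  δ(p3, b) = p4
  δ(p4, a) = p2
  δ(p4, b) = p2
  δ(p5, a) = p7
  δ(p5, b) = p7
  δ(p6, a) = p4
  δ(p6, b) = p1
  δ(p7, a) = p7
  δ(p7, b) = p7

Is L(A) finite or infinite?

finite

The useful states (reachable from p5 and able to reach an accepting state) are {p5}.
Restricted to these states the transition graph has no cycle, so every accepting path has bounded length and L is finite.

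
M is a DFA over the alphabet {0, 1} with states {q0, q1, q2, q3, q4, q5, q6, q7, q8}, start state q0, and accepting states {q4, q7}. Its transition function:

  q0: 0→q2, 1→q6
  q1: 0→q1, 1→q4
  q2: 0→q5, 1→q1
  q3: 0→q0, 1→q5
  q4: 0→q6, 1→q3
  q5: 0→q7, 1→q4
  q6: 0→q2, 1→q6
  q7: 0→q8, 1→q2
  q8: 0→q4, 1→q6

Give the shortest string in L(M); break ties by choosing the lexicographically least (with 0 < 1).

000

A breadth-first search from q0 reaches an accepting state first via the path q0 → q2 → q5 → q7 on input 000.
No string of length < 3 is accepted (BFS exhausts all shorter strings without reaching an accepting state), and 000 is the lexicographically least accepting string of length 3.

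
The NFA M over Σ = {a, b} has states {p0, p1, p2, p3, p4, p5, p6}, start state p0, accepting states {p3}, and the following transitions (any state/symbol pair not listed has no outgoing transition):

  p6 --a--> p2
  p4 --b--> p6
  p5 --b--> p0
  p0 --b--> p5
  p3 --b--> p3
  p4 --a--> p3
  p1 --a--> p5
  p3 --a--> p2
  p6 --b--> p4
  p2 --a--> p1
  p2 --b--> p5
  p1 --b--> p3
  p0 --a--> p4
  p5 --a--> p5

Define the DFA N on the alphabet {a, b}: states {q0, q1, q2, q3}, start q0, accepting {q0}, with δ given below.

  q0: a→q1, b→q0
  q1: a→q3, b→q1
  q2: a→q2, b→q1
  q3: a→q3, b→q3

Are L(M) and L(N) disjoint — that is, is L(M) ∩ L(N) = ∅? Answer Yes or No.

Exploring the product automaton M × N from the start pair (p0, q0), following both machines on each input symbol, reaches 13 state pairs: (p0, q0), (p4, q1), (p5, q0), (p3, q3), (p6, q1), (p5, q1), (p2, q3), (p5, q3), (p0, q1), (p1, q3), (p0, q3), (p4, q3), (p6, q3).
M accepts in {p3} and N accepts in {q0}; no reachable pair has both components accepting, so no string drives both machines to acceptance simultaneously and L(M) ∩ L(N) = ∅.
So no string is accepted by both, and the intersection is empty.

Yes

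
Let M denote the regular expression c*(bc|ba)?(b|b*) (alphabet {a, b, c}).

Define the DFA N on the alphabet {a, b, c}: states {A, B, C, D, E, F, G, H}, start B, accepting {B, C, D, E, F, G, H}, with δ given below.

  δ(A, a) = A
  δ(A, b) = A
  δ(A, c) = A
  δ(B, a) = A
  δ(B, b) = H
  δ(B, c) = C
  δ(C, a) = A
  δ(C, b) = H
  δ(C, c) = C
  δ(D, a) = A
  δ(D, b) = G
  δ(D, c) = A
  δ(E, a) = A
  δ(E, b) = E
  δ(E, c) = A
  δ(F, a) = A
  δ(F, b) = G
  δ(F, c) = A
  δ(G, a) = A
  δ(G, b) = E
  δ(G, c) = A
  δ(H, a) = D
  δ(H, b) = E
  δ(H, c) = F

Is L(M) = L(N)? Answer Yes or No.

Yes

Converting the expression M to a DFA (subset construction, then merging equivalent states) gives the minimal DFA with states {m0, m1, m2, m3}, start state m0, accepting states {m0, m2, m3} and transitions m0: a→m1, b→m2, c→m0; m1: a→m1, b→m1, c→m1; m2: a→m3, b→m3, c→m3; m3: a→m1, b→m3, c→m1.
Exploring the product automaton M × N from the start pair (m0, B), following both machines on each input symbol, reaches 8 state pairs: (m0, B), (m1, A), (m2, H), (m0, C), (m3, D), (m3, E), (m3, F), (m3, G).
M accepts in {m0, m2, m3} and N accepts in {B, C, D, E, F, G, H}. In every reachable pair the two components are either both accepting — (m0, B), (m2, H), (m0, C), (m3, D), (m3, E), (m3, F), (m3, G) — or both non-accepting, so no string is accepted by exactly one of the machines: L(M) \ L(N) and L(N) \ L(M) are both empty.
Hence every string is accepted by M iff it is accepted by N, and the two languages coincide.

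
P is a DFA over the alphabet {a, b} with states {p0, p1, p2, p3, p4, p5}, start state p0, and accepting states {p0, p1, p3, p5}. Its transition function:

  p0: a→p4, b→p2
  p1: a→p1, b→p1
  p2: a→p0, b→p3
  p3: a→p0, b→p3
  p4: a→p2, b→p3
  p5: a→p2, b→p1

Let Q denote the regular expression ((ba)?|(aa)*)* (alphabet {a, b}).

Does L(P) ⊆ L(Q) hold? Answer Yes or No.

No

The string ab is in L(P) but not in L(Q).
So L(P) ⊄ L(Q).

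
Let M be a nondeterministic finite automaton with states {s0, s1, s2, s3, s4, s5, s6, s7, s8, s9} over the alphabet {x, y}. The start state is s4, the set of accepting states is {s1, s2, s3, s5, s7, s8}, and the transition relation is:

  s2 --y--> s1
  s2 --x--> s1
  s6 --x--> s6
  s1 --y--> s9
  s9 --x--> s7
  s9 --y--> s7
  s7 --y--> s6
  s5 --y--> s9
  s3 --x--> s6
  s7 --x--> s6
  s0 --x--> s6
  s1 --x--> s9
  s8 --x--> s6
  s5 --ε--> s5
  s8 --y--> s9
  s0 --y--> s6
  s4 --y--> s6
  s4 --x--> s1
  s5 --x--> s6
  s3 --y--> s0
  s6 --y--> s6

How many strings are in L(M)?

5

The useful subgraph on states {s1, s4, s7, s9} is acyclic, so L(M) is finite; the longest accepting path visits 4 useful states, giving maximum string length 3.
Counting accepting paths from s4 by length: 1 of length 1, 4 of length 3. Total 5.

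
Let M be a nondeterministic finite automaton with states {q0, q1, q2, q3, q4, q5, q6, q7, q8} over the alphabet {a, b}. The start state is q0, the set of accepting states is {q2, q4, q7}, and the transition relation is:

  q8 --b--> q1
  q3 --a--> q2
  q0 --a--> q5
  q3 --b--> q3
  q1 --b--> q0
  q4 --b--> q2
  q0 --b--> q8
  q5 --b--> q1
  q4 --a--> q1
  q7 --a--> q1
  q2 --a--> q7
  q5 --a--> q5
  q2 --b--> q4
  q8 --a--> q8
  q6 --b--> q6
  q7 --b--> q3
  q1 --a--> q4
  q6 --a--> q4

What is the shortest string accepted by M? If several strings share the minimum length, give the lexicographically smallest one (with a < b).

aba

A breadth-first search from q0 reaches an accepting state first via the path q0 → q5 → q1 → q4 on input aba.
No string of length < 3 is accepted (BFS exhausts all shorter strings without reaching an accepting state), and aba is the lexicographically least accepting string of length 3.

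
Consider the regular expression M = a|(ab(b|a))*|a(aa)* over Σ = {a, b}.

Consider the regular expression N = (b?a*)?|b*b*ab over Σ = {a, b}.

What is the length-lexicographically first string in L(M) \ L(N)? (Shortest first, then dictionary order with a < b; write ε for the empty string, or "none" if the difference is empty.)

aba

The string aba is accepted by M but not by N.
No shorter string lies in the difference, and aba is the lexicographically first length-3 string in L(M) \ L(N).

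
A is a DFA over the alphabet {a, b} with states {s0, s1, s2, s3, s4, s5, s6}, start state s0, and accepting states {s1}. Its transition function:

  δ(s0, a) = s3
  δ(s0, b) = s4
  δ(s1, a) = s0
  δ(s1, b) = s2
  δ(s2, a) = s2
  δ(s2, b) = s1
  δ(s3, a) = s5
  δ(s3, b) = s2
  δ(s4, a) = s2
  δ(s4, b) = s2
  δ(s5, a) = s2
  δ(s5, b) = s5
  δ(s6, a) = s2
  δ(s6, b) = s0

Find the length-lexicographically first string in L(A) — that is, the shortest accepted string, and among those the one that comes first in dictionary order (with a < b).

A breadth-first search from s0 reaches an accepting state first via the path s0 → s3 → s2 → s1 on input abb.
No string of length < 3 is accepted (BFS exhausts all shorter strings without reaching an accepting state), and abb is the lexicographically least accepting string of length 3.

abb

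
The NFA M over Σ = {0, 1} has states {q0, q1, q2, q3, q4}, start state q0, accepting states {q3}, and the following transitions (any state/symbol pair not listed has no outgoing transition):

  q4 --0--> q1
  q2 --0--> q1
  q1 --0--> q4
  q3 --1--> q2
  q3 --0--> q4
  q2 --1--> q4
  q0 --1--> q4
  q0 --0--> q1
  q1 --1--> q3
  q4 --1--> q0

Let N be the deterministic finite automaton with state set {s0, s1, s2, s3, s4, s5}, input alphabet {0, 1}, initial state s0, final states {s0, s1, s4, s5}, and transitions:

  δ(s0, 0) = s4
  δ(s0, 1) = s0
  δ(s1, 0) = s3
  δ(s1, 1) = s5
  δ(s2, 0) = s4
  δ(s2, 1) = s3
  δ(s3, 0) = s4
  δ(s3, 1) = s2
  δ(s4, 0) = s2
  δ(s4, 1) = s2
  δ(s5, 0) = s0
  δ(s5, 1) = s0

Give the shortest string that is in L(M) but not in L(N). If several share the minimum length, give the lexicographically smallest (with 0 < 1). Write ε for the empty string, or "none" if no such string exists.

The string 01 is accepted by M but not by N.
No shorter string lies in the difference, and 01 is the lexicographically first length-2 string in L(M) \ L(N).

01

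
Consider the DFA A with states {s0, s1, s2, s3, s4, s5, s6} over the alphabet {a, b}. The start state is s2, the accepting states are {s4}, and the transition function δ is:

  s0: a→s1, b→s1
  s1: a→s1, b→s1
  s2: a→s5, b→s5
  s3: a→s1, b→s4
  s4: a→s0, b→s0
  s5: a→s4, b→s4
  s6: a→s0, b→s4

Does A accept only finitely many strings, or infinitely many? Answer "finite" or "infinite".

The useful states (reachable from s2 and able to reach an accepting state) are {s2, s4, s5}.
Restricted to these states the transition graph has no cycle, so every accepting path has bounded length and L is finite.

finite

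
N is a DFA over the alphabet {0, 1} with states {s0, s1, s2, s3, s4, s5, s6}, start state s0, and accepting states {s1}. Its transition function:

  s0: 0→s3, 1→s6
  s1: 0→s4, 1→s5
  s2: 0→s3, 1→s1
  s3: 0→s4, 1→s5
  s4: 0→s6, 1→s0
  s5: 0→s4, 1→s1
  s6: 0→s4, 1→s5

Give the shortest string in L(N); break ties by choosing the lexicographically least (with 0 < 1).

A breadth-first search from s0 reaches an accepting state first via the path s0 → s3 → s5 → s1 on input 011.
No string of length < 3 is accepted (BFS exhausts all shorter strings without reaching an accepting state), and 011 is the lexicographically least accepting string of length 3.

011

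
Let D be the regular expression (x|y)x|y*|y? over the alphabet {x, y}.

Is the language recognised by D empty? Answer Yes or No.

The empty string ε matches the expression, so it belongs to L(D).
Since L(D) contains at least one string, it is not empty.

No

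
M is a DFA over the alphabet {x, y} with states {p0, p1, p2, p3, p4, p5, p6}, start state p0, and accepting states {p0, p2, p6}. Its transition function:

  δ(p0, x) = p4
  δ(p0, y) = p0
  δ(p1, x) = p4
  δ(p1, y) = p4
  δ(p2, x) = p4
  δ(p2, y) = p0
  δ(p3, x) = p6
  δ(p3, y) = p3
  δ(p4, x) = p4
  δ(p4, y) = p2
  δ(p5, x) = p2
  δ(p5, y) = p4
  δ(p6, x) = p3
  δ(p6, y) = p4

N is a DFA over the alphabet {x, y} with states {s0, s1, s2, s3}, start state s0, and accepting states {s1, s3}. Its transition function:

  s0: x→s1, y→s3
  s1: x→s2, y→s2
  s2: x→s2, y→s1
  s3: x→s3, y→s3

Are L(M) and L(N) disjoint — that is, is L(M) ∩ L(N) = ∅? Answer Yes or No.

No

The string y is accepted by both M and N.
Hence L(M) ∩ L(N) ≠ ∅.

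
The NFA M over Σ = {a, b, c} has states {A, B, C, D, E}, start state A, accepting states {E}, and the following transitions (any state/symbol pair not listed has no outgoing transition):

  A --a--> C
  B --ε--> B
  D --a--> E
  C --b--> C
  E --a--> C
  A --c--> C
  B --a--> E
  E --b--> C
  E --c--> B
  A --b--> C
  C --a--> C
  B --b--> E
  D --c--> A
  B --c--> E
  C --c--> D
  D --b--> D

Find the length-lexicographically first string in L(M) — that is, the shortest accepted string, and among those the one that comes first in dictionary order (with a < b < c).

A breadth-first search from A reaches an accepting state first via the path A → C → D → E on input aca.
No string of length < 3 is accepted (BFS exhausts all shorter strings without reaching an accepting state), and aca is the lexicographically least accepting string of length 3.

aca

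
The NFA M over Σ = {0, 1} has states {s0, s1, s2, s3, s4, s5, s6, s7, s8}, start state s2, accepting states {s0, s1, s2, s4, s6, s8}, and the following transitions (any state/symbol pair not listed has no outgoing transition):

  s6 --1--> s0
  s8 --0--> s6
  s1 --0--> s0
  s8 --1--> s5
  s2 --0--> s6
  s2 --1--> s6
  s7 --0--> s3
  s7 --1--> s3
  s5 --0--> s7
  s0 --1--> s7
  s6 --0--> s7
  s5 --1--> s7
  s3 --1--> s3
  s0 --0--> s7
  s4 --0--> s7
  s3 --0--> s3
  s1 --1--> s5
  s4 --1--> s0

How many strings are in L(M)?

The useful subgraph on states {s0, s2, s6} is acyclic, so L(M) is finite; the longest accepting path visits 3 useful states, giving maximum string length 2.
Counting accepting paths from s2 by length: 1 of length 0, 2 of length 1, 2 of length 2. Total 5.

5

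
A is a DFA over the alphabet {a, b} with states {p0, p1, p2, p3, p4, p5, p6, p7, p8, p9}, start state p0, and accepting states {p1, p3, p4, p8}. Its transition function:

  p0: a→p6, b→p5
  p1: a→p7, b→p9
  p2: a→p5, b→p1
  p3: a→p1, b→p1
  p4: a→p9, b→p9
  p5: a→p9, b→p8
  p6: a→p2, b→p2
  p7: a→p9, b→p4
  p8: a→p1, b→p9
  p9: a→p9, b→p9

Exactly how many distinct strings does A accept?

13

The useful subgraph on states {p0, p1, p2, p4, p5, p6, p7, p8} is acyclic, so L(A) is finite; the longest accepting path visits 8 useful states, giving maximum string length 7.
Counting accepting paths from p0 by length: 1 of length 2, 3 of length 3, 2 of length 4, 5 of length 5, 2 of length 7. Total 13.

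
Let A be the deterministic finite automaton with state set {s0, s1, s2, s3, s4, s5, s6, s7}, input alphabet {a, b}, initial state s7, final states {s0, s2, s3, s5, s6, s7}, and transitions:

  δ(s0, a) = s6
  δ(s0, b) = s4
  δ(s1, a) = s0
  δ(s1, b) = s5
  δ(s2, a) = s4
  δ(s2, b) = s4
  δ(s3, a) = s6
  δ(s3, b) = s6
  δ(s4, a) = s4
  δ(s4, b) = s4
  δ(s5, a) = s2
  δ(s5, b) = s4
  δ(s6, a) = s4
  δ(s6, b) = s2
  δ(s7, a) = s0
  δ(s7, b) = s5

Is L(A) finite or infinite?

finite

The useful states (reachable from s7 and able to reach an accepting state) are {s0, s2, s5, s6, s7}.
Restricted to these states the transition graph has no cycle, so every accepting path has bounded length and L is finite.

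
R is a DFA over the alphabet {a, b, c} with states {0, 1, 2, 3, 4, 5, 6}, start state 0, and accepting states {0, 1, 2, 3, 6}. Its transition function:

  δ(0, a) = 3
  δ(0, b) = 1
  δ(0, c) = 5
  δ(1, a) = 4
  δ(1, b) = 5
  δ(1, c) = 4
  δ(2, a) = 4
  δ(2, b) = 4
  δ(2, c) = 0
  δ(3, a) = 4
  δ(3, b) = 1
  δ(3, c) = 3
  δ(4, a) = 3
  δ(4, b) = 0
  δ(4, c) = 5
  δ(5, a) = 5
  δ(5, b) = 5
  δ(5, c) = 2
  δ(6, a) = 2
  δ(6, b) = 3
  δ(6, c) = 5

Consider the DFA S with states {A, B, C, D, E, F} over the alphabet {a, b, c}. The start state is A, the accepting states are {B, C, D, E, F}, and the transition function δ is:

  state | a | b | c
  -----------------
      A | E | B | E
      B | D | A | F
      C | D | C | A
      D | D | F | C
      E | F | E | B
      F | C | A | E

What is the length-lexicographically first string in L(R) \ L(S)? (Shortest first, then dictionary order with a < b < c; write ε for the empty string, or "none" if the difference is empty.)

The empty string ε is accepted by R but not by S.
Since ε is the unique shortest string, it is the required witness.

ε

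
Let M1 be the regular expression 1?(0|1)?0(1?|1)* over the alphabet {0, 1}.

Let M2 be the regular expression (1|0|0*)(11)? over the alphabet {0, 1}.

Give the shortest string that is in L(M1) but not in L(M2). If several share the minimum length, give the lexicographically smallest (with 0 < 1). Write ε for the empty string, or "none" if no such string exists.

01

The string 01 is accepted by M1 but not by M2.
No shorter string lies in the difference, and 01 is the lexicographically first length-2 string in L(M1) \ L(M2).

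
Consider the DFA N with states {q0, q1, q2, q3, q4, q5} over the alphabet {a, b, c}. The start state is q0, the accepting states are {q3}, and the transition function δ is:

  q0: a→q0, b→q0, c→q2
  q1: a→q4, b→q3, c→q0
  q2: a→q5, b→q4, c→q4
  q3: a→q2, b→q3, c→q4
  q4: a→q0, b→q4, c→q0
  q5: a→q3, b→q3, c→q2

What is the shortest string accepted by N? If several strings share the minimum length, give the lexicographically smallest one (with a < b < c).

A breadth-first search from q0 reaches an accepting state first via the path q0 → q2 → q5 → q3 on input caa.
No string of length < 3 is accepted (BFS exhausts all shorter strings without reaching an accepting state), and caa is the lexicographically least accepting string of length 3.

caa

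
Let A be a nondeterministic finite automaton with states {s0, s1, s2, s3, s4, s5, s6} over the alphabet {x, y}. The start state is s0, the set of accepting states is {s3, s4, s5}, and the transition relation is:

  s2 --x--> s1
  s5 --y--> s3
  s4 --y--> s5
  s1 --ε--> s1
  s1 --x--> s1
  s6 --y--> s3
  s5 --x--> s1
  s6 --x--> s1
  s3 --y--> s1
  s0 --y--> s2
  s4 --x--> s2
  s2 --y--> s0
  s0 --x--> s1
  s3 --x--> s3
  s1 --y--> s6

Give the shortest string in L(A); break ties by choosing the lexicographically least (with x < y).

xyy

A breadth-first search from s0 reaches an accepting state first via the path s0 → s1 → s6 → s3 on input xyy.
No string of length < 3 is accepted (BFS exhausts all shorter strings without reaching an accepting state), and xyy is the lexicographically least accepting string of length 3.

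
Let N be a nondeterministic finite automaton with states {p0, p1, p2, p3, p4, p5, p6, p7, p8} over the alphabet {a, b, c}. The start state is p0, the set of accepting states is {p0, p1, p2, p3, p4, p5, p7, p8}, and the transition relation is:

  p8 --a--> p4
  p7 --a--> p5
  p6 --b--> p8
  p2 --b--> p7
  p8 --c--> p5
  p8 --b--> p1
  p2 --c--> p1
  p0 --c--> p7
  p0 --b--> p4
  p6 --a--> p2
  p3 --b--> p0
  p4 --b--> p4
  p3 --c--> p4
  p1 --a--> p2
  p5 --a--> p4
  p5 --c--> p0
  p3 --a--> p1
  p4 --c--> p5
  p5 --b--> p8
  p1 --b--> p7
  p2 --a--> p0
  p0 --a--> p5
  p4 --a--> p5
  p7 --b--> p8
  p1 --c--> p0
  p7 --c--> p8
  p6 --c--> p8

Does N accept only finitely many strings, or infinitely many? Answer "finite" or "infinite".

infinite

State p4 is reachable from the start and can reach an accepting state, and it lies on the cycle p4 → p4.
Traversing that cycle any number of times yields accepted strings of unbounded length, so the language is infinite.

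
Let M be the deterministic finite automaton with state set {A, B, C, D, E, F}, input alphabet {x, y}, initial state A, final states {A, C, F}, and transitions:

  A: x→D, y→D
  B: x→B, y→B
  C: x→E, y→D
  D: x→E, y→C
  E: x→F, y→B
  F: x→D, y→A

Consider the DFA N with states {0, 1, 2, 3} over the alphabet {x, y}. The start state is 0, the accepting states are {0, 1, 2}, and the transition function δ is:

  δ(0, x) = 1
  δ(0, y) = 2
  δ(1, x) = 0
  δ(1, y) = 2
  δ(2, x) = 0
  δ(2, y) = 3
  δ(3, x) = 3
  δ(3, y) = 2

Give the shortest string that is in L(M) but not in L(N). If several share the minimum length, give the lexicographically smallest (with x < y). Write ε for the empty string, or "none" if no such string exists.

The string yy is accepted by M but not by N.
No shorter string lies in the difference, and yy is the lexicographically first length-2 string in L(M) \ L(N).

yy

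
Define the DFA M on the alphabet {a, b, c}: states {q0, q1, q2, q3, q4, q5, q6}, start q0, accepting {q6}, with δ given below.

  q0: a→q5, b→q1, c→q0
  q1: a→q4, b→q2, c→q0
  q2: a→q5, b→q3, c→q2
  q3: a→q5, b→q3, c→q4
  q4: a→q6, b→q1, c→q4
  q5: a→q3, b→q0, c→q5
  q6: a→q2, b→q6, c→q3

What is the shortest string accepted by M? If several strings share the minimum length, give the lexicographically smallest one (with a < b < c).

baa

A breadth-first search from q0 reaches an accepting state first via the path q0 → q1 → q4 → q6 on input baa.
No string of length < 3 is accepted (BFS exhausts all shorter strings without reaching an accepting state), and baa is the lexicographically least accepting string of length 3.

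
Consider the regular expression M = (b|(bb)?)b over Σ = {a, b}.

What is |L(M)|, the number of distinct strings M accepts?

The expression has no Kleene star, so L(M) is finite. Expanding the alternatives gives {b, bb, bbb}.
That is 1 of length 1, 1 of length 2, 1 of length 3: 3 strings in all.

3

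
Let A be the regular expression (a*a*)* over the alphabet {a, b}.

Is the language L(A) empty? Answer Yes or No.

No

The empty string ε matches the expression, so it belongs to L(A).
Since L(A) contains at least one string, it is not empty.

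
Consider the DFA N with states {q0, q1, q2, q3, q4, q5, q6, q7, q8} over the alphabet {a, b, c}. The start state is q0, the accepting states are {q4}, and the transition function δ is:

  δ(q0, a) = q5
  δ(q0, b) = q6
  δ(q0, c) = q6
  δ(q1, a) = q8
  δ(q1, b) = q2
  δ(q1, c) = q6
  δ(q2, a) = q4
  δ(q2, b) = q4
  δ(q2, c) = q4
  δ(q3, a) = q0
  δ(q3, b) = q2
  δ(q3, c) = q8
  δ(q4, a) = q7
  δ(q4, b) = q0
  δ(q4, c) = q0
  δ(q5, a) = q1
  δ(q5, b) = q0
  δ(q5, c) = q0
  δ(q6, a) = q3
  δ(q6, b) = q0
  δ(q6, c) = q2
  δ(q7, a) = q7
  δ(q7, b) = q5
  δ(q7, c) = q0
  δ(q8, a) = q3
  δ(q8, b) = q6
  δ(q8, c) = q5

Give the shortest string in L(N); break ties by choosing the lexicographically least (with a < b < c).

A breadth-first search from q0 reaches an accepting state first via the path q0 → q6 → q2 → q4 on input bca.
No string of length < 3 is accepted (BFS exhausts all shorter strings without reaching an accepting state), and bca is the lexicographically least accepting string of length 3.

bca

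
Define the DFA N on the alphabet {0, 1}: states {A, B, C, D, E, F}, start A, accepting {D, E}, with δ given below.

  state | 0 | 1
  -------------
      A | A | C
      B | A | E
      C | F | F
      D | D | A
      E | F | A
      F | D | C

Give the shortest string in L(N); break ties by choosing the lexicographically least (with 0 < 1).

A breadth-first search from A reaches an accepting state first via the path A → C → F → D on input 100.
No string of length < 3 is accepted (BFS exhausts all shorter strings without reaching an accepting state), and 100 is the lexicographically least accepting string of length 3.

100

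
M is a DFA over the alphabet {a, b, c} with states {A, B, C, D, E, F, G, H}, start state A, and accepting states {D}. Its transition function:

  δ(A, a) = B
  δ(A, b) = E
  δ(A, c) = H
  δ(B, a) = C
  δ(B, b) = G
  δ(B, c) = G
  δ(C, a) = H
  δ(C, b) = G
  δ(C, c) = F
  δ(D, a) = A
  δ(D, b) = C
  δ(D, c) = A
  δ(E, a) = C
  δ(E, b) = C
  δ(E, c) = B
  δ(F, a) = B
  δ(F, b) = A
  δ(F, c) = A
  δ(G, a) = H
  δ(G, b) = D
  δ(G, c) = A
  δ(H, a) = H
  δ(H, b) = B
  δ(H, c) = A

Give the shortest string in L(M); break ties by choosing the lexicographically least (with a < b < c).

abb

A breadth-first search from A reaches an accepting state first via the path A → B → G → D on input abb.
No string of length < 3 is accepted (BFS exhausts all shorter strings without reaching an accepting state), and abb is the lexicographically least accepting string of length 3.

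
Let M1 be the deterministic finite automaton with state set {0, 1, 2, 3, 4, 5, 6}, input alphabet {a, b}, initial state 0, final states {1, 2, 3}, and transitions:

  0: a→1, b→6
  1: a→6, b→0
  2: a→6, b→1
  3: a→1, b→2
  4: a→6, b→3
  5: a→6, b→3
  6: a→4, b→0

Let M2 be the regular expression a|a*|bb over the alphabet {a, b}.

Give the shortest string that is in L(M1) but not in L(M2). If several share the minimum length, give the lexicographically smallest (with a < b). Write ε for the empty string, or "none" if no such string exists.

aba

The string aba is accepted by M1 but not by M2.
No shorter string lies in the difference, and aba is the lexicographically first length-3 string in L(M1) \ L(M2).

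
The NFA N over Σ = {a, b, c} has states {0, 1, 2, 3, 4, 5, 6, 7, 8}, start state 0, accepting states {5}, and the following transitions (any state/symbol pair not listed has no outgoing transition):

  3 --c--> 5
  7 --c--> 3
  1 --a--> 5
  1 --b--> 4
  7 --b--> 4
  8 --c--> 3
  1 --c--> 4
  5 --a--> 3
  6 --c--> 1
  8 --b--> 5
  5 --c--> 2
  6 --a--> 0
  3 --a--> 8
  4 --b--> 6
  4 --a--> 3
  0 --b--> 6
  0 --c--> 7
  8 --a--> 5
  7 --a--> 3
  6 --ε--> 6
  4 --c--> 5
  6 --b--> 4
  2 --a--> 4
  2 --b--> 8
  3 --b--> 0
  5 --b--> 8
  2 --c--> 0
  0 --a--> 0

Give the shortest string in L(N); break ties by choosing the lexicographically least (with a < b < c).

bbc

A breadth-first search from 0 reaches an accepting state first via the path 0 → 6 → 4 → 5 on input bbc.
No string of length < 3 is accepted (BFS exhausts all shorter strings without reaching an accepting state), and bbc is the lexicographically least accepting string of length 3.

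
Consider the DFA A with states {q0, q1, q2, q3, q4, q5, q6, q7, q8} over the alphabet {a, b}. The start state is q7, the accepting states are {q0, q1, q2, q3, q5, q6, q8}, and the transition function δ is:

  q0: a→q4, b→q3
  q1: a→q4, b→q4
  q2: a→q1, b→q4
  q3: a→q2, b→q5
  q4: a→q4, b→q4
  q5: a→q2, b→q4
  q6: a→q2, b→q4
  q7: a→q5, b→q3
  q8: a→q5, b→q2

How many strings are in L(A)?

The useful subgraph on states {q1, q2, q3, q5, q7} is acyclic, so L(A) is finite; the longest accepting path visits 5 useful states, giving maximum string length 4.
Counting accepting paths from q7 by length: 2 of length 1, 3 of length 2, 3 of length 3, 1 of length 4. Total 9.

9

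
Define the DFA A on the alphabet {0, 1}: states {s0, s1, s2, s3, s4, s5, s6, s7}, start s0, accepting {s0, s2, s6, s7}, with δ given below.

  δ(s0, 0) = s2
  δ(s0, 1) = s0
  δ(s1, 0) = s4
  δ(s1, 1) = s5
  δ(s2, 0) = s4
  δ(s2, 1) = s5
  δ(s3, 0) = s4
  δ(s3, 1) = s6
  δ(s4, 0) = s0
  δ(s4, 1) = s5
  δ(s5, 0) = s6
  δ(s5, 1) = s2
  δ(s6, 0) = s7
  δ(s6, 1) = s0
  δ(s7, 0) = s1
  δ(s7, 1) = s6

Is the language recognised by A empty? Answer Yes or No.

No

The empty string ε is accepted: the run s0 ends in the accepting state s0.
Since at least one string is accepted, L(A) is not empty.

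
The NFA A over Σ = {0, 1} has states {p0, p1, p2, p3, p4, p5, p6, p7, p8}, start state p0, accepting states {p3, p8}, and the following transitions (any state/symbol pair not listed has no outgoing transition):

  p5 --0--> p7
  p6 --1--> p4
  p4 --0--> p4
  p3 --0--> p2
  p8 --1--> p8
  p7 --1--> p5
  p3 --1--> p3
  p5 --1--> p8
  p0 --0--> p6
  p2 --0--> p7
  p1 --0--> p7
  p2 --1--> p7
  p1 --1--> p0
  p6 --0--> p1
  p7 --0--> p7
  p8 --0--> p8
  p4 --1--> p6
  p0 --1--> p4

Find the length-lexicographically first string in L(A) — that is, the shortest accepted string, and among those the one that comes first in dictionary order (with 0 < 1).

A breadth-first search from p0 reaches an accepting state first via the path p0 → p6 → p1 → p7 → p5 → p8 on input 00011.
No string of length < 5 is accepted (BFS exhausts all shorter strings without reaching an accepting state), and 00011 is the lexicographically least accepting string of length 5.

00011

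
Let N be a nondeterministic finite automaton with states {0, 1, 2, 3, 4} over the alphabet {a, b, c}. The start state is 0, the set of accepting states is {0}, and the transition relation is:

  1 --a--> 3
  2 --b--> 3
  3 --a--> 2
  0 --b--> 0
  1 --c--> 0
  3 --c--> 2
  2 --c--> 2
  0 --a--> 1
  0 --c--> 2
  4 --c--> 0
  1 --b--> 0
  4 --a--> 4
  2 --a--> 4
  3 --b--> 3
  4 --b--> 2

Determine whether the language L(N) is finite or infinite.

infinite

State 0 is reachable from the start and can reach an accepting state, and it lies on the cycle 0 → 0.
Traversing that cycle any number of times yields accepted strings of unbounded length, so the language is infinite.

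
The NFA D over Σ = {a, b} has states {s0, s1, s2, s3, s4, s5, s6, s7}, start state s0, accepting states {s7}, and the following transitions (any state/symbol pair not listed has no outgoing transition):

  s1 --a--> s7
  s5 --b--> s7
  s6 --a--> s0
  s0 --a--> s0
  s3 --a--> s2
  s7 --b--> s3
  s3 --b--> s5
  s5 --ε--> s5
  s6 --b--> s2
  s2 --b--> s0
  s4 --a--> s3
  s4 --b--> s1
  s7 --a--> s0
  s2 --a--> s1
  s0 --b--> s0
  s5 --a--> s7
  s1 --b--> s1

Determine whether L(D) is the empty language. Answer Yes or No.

Yes

The states reachable from the start state are {s0}.
None of the accepting states {s7} is reachable, so no string is accepted and L(D) = ∅.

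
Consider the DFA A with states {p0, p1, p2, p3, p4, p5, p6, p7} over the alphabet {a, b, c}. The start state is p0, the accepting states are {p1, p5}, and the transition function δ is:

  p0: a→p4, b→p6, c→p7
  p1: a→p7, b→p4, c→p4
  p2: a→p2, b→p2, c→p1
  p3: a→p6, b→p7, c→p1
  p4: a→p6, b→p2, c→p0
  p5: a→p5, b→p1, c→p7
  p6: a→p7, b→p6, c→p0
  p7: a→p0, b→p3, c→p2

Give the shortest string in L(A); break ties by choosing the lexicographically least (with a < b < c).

A breadth-first search from p0 reaches an accepting state first via the path p0 → p4 → p2 → p1 on input abc.
No string of length < 3 is accepted (BFS exhausts all shorter strings without reaching an accepting state), and abc is the lexicographically least accepting string of length 3.

abc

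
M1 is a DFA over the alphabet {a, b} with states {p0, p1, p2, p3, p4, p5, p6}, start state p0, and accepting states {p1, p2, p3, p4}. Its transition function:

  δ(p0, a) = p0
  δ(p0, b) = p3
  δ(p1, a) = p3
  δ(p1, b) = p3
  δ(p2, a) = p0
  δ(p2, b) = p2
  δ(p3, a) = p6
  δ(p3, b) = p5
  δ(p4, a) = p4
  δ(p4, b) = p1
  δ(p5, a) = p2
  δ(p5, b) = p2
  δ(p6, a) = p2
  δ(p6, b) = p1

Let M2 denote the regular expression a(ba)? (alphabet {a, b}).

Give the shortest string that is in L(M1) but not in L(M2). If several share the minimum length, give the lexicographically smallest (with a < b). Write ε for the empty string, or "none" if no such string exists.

b

The string b is accepted by M1 but not by M2.
No shorter string lies in the difference, and b is the lexicographically first length-1 string in L(M1) \ L(M2).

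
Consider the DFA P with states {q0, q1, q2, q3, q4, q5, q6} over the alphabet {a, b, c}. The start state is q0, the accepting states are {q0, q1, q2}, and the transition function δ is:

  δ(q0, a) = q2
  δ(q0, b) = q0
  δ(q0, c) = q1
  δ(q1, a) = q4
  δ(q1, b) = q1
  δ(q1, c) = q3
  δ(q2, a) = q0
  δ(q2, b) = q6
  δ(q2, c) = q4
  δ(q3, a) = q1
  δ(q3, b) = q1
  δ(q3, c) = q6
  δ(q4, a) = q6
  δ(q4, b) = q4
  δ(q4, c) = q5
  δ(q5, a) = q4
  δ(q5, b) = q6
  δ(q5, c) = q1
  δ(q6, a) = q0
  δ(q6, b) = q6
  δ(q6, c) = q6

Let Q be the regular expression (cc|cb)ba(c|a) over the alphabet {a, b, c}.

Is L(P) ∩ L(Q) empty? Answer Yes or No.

Yes

Converting the expression Q to a DFA (subset construction, then merging equivalent states) gives the minimal DFA with states {r0, r1, r2, r3, r4, r5, r6}, start state r0, accepting states {r6} and transitions r0: a→r1, b→r1, c→r2; r1: a→r1, b→r1, c→r1; r2: a→r1, b→r3, c→r3; r3: a→r1, b→r4, c→r1; r4: a→r5, b→r1, c→r1; r5: a→r6, b→r1, c→r6; r6: a→r1, b→r1, c→r1.
Exploring the product automaton P × Q from the start pair (q0, r0), following both machines on each input symbol, reaches 15 state pairs: (q0, r0), (q2, r1), (q0, r1), (q1, r2), (q6, r1), (q4, r1), (q1, r1), (q1, r3), (q3, r3), (q5, r1), (q3, r1), (q1, r4), (q4, r5), (q6, r6), (q5, r6).
P accepts in {q0, q1, q2} and Q accepts in {r6}; no reachable pair has both components accepting, so no string drives both machines to acceptance simultaneously and L(P) ∩ L(Q) = ∅.
So no string is accepted by both, and the intersection is empty.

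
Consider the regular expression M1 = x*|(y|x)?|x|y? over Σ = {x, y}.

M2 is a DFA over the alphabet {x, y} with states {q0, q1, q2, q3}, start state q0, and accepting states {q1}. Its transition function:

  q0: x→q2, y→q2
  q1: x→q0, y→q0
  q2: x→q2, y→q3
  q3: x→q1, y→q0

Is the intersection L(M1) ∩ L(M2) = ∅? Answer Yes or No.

Yes

Converting the expression M1 to a DFA (subset construction, then merging equivalent states) gives the minimal DFA with states {r0, r1, r2, r3}, start state r0, accepting states {r0, r1, r2} and transitions r0: x→r1, y→r2; r1: x→r1, y→r3; r2: x→r3, y→r3; r3: x→r3, y→r3.
Exploring the product automaton M1 × M2 from the start pair (r0, q0), following both machines on each input symbol, reaches 7 state pairs: (r0, q0), (r1, q2), (r2, q2), (r3, q3), (r3, q2), (r3, q1), (r3, q0).
M1 accepts in {r0, r1, r2} and M2 accepts in {q1}; no reachable pair has both components accepting, so no string drives both machines to acceptance simultaneously and L(M1) ∩ L(M2) = ∅.
So no string is accepted by both, and the intersection is empty.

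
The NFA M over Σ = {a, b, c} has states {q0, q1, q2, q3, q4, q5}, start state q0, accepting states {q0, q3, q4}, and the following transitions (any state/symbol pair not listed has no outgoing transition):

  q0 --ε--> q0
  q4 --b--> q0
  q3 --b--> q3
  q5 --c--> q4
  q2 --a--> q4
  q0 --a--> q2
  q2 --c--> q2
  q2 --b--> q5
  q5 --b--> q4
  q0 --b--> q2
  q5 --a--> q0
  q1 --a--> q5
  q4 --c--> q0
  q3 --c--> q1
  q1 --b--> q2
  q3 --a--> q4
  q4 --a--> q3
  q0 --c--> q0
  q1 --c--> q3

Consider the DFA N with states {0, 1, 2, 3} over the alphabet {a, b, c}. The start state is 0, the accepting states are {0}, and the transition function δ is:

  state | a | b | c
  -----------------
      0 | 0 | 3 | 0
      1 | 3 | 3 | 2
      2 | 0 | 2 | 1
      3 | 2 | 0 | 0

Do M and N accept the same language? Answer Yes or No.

No

The string ba is accepted by M but rejected by N.
So L(M) ≠ L(N).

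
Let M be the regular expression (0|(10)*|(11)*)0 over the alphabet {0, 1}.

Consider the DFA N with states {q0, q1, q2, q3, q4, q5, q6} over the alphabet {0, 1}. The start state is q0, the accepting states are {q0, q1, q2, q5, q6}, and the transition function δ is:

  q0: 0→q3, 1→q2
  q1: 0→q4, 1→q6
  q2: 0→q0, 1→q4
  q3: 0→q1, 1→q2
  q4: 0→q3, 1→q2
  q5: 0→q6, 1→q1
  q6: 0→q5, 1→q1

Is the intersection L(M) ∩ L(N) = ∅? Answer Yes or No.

No

The string 00 is accepted by both M and N.
Hence L(M) ∩ L(N) ≠ ∅.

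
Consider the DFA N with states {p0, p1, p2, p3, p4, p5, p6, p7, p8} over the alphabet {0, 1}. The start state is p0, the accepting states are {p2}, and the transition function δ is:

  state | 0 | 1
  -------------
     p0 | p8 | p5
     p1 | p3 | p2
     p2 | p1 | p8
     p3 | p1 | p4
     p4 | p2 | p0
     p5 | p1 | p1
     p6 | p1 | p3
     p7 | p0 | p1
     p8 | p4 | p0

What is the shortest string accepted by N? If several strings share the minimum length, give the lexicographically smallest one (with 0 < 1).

000

A breadth-first search from p0 reaches an accepting state first via the path p0 → p8 → p4 → p2 on input 000.
No string of length < 3 is accepted (BFS exhausts all shorter strings without reaching an accepting state), and 000 is the lexicographically least accepting string of length 3.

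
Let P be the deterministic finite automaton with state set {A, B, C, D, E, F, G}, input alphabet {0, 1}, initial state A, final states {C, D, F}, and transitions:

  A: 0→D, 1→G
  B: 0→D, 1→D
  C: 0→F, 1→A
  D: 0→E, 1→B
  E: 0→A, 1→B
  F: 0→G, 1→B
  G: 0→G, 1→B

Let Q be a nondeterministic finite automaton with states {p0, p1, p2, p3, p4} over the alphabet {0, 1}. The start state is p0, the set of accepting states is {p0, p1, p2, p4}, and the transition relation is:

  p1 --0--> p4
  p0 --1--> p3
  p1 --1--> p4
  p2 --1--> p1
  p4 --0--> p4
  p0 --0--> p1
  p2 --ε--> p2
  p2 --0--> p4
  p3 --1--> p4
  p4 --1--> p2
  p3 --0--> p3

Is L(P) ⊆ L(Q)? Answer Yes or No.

Yes

Exploring the product automaton P × Q from the start pair (A, p0), following both machines on each input symbol, reaches 12 state pairs: (A, p0), (D, p1), (G, p3), (E, p4), (B, p4), (A, p4), (B, p2), (D, p4), (D, p2), (G, p2), (B, p1), (G, p4).
P accepts in {C, D, F} and Q accepts in {p0, p1, p2, p4}. The reachable pairs whose P-component is accepting are (D, p1), (D, p4), (D, p2); in each of them the Q-component is accepting too, so the product for L(P) \ L(Q) (P-component accepting, Q-component rejecting) has no reachable accepting pair and the difference is empty.
Hence every string in L(P) is also in L(Q).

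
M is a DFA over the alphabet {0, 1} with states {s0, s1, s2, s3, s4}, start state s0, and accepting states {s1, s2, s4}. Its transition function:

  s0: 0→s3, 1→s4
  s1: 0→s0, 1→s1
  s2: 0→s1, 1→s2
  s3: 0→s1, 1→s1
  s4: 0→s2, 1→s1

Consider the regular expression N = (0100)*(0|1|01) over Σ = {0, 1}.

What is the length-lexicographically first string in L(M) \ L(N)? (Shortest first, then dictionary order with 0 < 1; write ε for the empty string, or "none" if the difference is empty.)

The string 00 is accepted by M but not by N.
No shorter string lies in the difference, and 00 is the lexicographically first length-2 string in L(M) \ L(N).

00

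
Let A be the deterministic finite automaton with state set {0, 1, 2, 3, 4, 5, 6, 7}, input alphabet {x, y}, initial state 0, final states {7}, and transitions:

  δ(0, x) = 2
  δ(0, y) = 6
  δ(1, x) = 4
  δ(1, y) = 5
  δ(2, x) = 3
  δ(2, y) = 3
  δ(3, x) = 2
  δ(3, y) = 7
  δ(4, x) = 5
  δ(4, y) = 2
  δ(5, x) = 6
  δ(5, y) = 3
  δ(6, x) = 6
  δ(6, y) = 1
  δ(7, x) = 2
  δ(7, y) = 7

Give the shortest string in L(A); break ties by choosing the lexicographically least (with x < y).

xxy

A breadth-first search from 0 reaches an accepting state first via the path 0 → 2 → 3 → 7 on input xxy.
No string of length < 3 is accepted (BFS exhausts all shorter strings without reaching an accepting state), and xxy is the lexicographically least accepting string of length 3.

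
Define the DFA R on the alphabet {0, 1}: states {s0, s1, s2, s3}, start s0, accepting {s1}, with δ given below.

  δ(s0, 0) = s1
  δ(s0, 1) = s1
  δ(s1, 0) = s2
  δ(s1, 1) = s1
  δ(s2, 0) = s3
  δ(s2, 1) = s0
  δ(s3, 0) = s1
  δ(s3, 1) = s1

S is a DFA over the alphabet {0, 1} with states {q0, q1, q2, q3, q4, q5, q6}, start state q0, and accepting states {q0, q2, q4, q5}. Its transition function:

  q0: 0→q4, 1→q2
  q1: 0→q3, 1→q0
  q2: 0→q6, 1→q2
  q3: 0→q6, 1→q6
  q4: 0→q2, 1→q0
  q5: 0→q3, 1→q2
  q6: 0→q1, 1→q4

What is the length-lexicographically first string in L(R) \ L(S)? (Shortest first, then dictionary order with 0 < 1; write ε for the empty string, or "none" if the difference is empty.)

The string 0000 is accepted by R but not by S.
No shorter string lies in the difference, and 0000 is the lexicographically first length-4 string in L(R) \ L(S).

0000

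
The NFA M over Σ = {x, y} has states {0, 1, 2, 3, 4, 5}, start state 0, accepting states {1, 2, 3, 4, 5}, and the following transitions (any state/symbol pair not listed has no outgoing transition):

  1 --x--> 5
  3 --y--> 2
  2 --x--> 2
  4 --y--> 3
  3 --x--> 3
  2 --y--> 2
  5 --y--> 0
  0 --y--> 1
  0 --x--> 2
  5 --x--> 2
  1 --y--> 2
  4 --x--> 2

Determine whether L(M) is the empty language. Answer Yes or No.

No

The string x is accepted: the run 0 → 2 ends in the accepting state 2.
Since at least one string is accepted, L(M) is not empty.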